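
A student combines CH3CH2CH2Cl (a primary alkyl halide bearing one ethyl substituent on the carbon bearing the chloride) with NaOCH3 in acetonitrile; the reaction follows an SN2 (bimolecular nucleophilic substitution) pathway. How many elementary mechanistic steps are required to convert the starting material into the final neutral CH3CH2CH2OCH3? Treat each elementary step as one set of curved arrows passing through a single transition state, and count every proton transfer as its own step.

1

Step 1: The methoxide nucleophile donates a lone pair from O to the α-carbon in a backside attack; simultaneously the C–Cl σ-bond breaks and both of its electrons leave with Cl⁻. One concerted step with inversion of configuration.
Total: 1 elementary step.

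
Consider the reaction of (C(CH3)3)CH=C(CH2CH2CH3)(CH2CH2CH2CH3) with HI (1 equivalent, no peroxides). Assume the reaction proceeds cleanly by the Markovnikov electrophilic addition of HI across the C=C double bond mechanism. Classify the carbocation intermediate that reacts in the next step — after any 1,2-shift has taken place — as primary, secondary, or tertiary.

Step 1: Protonation of the alkene by HI: the π bond acts as the nucleophile and picks up H⁺, giving the more stable (Markovnikov) tertiary carbocation. The H–I bond breaks heterolytically, releasing I⁻.
No single 1,2-shift to an adjacent carbon would give a more-substituted cation, so no rearrangement occurs.

tertiary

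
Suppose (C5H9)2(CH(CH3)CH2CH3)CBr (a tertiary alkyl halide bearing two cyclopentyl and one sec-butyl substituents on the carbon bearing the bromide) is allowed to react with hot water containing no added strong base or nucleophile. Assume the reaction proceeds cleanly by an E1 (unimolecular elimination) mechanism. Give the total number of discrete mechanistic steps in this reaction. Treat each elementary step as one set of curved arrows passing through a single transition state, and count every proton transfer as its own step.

2

Step 1: Unassisted departure of Br⁻ (taking the C–Br bonding pair) generates a tertiary carbocation.
(No 1,2-shift: no single shift to an adjacent carbon would give a more stable cation.)
Step 2: A weak base (a water molecule from the solvent) removes a proton from a carbon adjacent to the cationic centre; the electrons of that C–H bond become the new π(C=C) bond, giving the alkene.
Total: 2 elementary steps.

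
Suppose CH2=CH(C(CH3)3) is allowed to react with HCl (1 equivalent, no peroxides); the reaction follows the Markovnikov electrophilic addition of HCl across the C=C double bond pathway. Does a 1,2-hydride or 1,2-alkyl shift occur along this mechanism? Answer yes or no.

yes

The first-formed carbocation is secondary.
The adjacent tert-butyl carbon has no hydrogen but bears methyl groups; migration of one methyl with its bonding pair (a 1,2-methyl shift) places the charge on a tertiary centre.
Tertiary is more stable than secondary, so the shift occurs.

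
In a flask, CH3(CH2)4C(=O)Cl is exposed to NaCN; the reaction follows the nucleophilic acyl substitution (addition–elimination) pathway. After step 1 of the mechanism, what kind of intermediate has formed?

Step 1: Nucleophilic addition of CN⁻ to the acyl carbon breaks the π(C=O) bond and yields a tetrahedral, anionic intermediate.
After step 1 the species present is a tetrahedral intermediate.

tetrahedral intermediate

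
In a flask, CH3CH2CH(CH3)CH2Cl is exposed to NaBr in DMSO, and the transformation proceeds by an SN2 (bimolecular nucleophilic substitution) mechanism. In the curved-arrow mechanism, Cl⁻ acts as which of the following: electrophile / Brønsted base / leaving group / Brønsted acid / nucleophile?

Step 1: Backside attack by Br⁻ on the carbon bearing the chloride: the new C–Br bond forms as the C–Cl bond breaks, with Walden inversion at carbon.
Cl⁻ departs with both electrons of the breaking σ-bond — that is the definition of a leaving group.

leaving group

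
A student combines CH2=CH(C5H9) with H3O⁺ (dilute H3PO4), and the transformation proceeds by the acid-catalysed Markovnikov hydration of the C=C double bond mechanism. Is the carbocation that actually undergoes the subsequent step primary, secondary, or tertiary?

tertiary

Step 1: Electrophilic addition begins with the π(C=C) electrons forming a bond to the proton of H3O⁺. Following Markovnikov's rule, the resulting cation is secondary. H2O is released.
Step 2: Carbocation rearrangement: a 1,2-hydride shift from the adjacent cyclopentyl carbon converts the initially-formed secondary cation into the more stable tertiary cation.
The cation rearranges from secondary to tertiary via a 1,2-hydride shift from the adjacent cyclopentyl carbon; the tertiary cation is what reacts next.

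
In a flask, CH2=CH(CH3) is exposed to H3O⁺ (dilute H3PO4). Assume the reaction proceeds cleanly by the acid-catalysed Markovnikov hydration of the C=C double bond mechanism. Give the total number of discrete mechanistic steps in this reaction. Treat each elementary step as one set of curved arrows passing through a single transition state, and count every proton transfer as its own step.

3

Step 1: The π electrons of the C=C bond attack a proton of H3O⁺; Markovnikov addition places the new C–H on the less-substituted alkene carbon, so the positive charge ends up on the more-substituted carbon — a secondary carbocation. H2O is released.
(No 1,2-shift: no single shift to an adjacent carbon would give a more stable cation.)
Step 2: Water acts as the nucleophile: an oxygen lone pair bonds to the cationic carbon, giving an oxonium-ion intermediate.
Step 3: Proton transfer from the O–H of the oxonium ion to H2O completes the catalytic cycle and yields the alcohol.
Total: 3 elementary steps.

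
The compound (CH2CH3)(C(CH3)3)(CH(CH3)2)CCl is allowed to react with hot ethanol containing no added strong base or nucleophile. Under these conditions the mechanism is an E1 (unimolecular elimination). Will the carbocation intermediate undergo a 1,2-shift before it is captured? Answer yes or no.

no

The first-formed carbocation is tertiary.
No single 1,2-shift to an adjacent carbon would produce a more-substituted cation than the one already present, so no rearrangement occurs.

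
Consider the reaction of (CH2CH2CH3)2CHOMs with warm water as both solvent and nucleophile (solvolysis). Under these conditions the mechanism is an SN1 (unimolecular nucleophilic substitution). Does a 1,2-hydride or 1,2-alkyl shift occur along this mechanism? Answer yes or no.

The first-formed carbocation is secondary.
No single 1,2-shift to an adjacent carbon would produce a more-substituted cation than the one already present, so no rearrangement occurs.

no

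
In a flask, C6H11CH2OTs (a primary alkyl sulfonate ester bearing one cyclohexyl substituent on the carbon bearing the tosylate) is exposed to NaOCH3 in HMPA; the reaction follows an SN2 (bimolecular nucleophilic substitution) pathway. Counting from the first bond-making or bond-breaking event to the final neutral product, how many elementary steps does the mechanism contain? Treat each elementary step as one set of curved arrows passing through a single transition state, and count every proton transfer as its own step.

1

Step 1: Backside attack by CH3O⁻ on the carbon bearing the tosylate: the new C–O bond forms as the C–O bond breaks, with Walden inversion at carbon.
Total: 1 elementary step.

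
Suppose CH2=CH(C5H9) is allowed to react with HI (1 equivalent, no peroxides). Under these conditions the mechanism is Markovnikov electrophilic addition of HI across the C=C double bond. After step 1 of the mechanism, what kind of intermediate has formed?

secondary carbocation

Step 1: Protonation of the alkene by HI: the π bond acts as the nucleophile and picks up H⁺, giving the more stable (Markovnikov) secondary carbocation. The H–I bond breaks heterolytically, releasing I⁻.
After step 1 the species present is a secondary carbocation.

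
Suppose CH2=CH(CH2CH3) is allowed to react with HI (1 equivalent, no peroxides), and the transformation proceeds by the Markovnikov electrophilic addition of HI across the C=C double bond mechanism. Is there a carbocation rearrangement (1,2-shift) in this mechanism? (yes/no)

The first-formed carbocation is secondary.
No single 1,2-shift to an adjacent carbon would produce a more-substituted cation than the one already present, so no rearrangement occurs.

no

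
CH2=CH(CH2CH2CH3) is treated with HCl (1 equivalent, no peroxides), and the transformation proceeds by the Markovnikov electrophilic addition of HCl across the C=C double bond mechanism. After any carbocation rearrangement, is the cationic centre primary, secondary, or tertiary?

Step 1: Electrophilic addition begins with the π(C=C) electrons forming a bond to the proton of HCl. Following Markovnikov's rule, the resulting cation is secondary. The H–Cl bond breaks heterolytically, releasing Cl⁻.
No single 1,2-shift to an adjacent carbon would give a more-substituted cation, so no rearrangement occurs.

secondary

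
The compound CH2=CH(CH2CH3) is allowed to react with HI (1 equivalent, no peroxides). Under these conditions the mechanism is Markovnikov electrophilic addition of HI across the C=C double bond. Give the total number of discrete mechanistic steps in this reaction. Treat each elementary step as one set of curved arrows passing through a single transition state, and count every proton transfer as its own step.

Step 1: Electrophilic addition begins with the π(C=C) electrons forming a bond to the proton of HI. Following Markovnikov's rule, the resulting cation is secondary. The H–I bond breaks heterolytically, releasing I⁻.
(No 1,2-shift: no single shift to an adjacent carbon would give a more stable cation.)
Step 2: The I⁻ anion donates a lone pair to the carbocation, forming the new C–I σ-bond and giving the neutral alkyl halide.
Total: 2 elementary steps.

2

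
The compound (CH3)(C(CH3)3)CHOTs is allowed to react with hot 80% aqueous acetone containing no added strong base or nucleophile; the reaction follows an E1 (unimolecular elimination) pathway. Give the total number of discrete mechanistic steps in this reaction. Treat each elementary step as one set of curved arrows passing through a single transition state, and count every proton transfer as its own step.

3

Step 1: The C–O bond breaks with both electrons going to the tosylate; TsO⁻ leaves and a secondary carbocation remains.
Step 2: A 1,2-methyl shift from the adjacent tert-butyl carbon moves the positive charge from the secondary centre to an adjacent carbon, generating a more stable tertiary carbocation.
Step 3: Loss of a β-proton to a water molecule of the solvent: the C–H bonding pair collapses toward the cationic carbon to form the C=C π bond, yielding the alkene.
Total: 3 elementary steps.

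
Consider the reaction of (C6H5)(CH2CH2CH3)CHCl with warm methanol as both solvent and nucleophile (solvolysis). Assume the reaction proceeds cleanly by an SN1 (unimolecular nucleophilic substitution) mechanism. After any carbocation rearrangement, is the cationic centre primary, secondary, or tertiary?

Step 1: Ionisation: the C–Cl σ-bond cleaves heterolytically; both bonding electrons depart with Cl⁻, leaving a secondary carbocation at the α-carbon.
No single 1,2-shift to an adjacent carbon would give a more-substituted cation, so no rearrangement occurs.

secondary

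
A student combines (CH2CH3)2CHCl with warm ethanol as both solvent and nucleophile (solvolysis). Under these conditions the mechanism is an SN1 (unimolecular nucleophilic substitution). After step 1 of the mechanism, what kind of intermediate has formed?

Step 1: Rate-determining heterolysis of the C–Cl bond gives Cl⁻ and a secondary carbocation.
After step 1 the species present is a secondary carbocation.

secondary carbocation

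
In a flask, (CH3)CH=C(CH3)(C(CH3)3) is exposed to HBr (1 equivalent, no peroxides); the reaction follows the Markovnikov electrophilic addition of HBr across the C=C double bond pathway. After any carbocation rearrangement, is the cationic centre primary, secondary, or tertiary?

tertiary

Step 1: Protonation of the alkene by HBr: the π bond acts as the nucleophile and picks up H⁺, giving the more stable (Markovnikov) tertiary carbocation. The H–Br bond breaks heterolytically, releasing Br⁻.
No single 1,2-shift to an adjacent carbon would give a more-substituted cation, so no rearrangement occurs.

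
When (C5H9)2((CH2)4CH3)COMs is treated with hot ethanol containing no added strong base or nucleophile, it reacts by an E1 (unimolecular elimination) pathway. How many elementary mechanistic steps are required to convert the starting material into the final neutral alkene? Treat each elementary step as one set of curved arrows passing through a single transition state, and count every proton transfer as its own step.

Step 1: Unassisted departure of MsO⁻ (taking the C–O bonding pair) generates a tertiary carbocation.
(No 1,2-shift: no single shift to an adjacent carbon would give a more stable cation.)
Step 2: Loss of a β-proton to an ethanol molecule of the solvent: the C–H bonding pair collapses toward the cationic carbon to form the C=C π bond, yielding the alkene.
Total: 2 elementary steps.

2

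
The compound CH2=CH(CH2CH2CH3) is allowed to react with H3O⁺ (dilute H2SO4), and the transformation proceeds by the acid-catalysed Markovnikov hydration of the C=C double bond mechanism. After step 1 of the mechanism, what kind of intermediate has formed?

Step 1: Protonation of the alkene by H3O⁺: the π bond acts as the nucleophile and picks up H⁺, giving the more stable (Markovnikov) secondary carbocation. H2O is released.
After step 1 the species present is a secondary carbocation.

secondary carbocation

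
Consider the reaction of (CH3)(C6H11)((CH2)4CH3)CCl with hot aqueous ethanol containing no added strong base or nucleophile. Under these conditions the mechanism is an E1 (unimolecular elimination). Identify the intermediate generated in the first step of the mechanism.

Step 1: The C–Cl bond breaks with both electrons going to the chloride; Cl⁻ leaves and a tertiary carbocation remains.
After step 1 the species present is a tertiary carbocation.

tertiary carbocation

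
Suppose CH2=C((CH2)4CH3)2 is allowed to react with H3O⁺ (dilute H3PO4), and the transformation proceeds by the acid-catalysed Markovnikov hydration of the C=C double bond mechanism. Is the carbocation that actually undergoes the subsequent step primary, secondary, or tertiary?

Step 1: The π electrons of the C=C bond attack a proton of H3O⁺; Markovnikov addition places the new C–H on the less-substituted alkene carbon, so the positive charge ends up on the more-substituted carbon — a tertiary carbocation. H2O is released.
No single 1,2-shift to an adjacent carbon would give a more-substituted cation, so no rearrangement occurs.

tertiary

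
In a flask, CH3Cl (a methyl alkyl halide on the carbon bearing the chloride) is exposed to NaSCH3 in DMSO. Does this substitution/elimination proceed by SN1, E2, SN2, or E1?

SN2

Conditions: a methyl substrate with a strong nucleophile in the polar aprotic solvent DMSO.
These conditions are the textbook signature of the SN2 pathway.
An unhindered substrate with a strong nucleophile in a polar aprotic solvent favours one-step backside displacement.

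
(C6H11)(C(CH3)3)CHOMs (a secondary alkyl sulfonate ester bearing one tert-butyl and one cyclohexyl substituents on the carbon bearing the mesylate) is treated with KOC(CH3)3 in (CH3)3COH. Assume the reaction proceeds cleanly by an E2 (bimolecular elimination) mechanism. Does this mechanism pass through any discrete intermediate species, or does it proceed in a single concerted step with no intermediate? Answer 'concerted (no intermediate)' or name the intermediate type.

Concerted anti-periplanar elimination: (CH3)3CO⁻ abstracts a β-H while MsO⁻ leaves, and the C–H electrons become the new C=C π bond — all in a single transition state.
All bond changes occur in one transition state; no discrete intermediate is formed.

concerted (no intermediate)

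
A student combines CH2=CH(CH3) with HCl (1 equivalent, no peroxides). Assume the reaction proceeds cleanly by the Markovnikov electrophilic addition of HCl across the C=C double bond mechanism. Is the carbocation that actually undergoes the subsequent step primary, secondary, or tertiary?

Step 1: The π electrons of the C=C bond attack a proton of HCl; Markovnikov addition places the new C–H on the less-substituted alkene carbon, so the positive charge ends up on the more-substituted carbon — a secondary carbocation. The H–Cl bond breaks heterolytically, releasing Cl⁻.
No single 1,2-shift to an adjacent carbon would give a more-substituted cation, so no rearrangement occurs.

secondary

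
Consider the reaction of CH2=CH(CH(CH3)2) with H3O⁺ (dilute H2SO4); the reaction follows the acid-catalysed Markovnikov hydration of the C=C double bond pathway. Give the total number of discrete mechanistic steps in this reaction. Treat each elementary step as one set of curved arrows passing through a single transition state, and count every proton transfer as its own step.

4

Step 1: Electrophilic addition begins with the π(C=C) electrons forming a bond to the proton of H3O⁺. Following Markovnikov's rule, the resulting cation is secondary. H2O is released.
Step 2: A 1,2-hydride shift from the adjacent isopropyl carbon moves the positive charge from the secondary centre to an adjacent carbon, generating a more stable tertiary carbocation.
Step 3: Nucleophilic capture of the cation by H2O produces the protonated alcohol (an oxonium ion).
Step 4: Deprotonation of the oxonium ion by a water molecule delivers the neutral alcohol and regenerates the acid catalyst.
Total: 4 elementary steps.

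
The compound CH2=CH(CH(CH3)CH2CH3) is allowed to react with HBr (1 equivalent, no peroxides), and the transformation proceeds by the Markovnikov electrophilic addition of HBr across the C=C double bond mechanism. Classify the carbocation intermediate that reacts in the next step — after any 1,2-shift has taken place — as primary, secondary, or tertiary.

Step 1: The π electrons of the C=C bond attack a proton of HBr; Markovnikov addition places the new C–H on the less-substituted alkene carbon, so the positive charge ends up on the more-substituted carbon — a secondary carbocation. The H–Br bond breaks heterolytically, releasing Br⁻.
Step 2: Carbocation rearrangement: a 1,2-hydride shift from the adjacent sec-butyl carbon converts the initially-formed secondary cation into the more stable tertiary cation.
The cation rearranges from secondary to tertiary via a 1,2-hydride shift from the adjacent sec-butyl carbon; the tertiary cation is what reacts next.

tertiary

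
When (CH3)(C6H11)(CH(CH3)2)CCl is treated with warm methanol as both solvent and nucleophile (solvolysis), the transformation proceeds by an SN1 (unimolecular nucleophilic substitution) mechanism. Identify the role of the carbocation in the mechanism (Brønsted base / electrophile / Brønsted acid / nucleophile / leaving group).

Step 2: A lone pair on the oxygen of CH3OH attacks the carbocation, forming a new C–O σ-bond and an oxonium ion.
The carbocation accepts an electron pair into an empty or π* orbital — it is the electrophile.

electrophile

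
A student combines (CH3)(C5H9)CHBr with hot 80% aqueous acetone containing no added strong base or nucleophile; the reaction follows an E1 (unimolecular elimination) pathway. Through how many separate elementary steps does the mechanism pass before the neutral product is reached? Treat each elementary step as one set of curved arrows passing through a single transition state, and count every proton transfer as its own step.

Step 1: The C–Br bond breaks with both electrons going to the bromide; Br⁻ leaves and a secondary carbocation remains.
Step 2: A 1,2-hydride shift from the adjacent cyclopentyl carbon moves the positive charge from the secondary centre to an adjacent carbon, generating a more stable tertiary carbocation.
Step 3: A water molecule (solvent) deprotonates a β-carbon; as the C–H bond breaks, those electrons form the new alkene π bond.
Total: 3 elementary steps.

3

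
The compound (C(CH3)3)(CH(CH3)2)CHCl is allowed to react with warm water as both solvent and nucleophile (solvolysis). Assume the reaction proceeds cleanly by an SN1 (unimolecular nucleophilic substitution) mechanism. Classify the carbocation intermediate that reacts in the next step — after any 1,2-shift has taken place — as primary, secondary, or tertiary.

tertiary

Step 1: The C–Cl bond breaks with both electrons going to the chloride; Cl⁻ leaves and a secondary carbocation remains.
Step 2: A hydride (H with its bonding pair) migrates from the adjacent isopropyl carbon to the cationic centre — a 1,2-hydride shift — upgrading the secondary cation to a tertiary one.
The cation rearranges from secondary to tertiary via a 1,2-hydride shift from the adjacent isopropyl carbon; the tertiary cation is what reacts next.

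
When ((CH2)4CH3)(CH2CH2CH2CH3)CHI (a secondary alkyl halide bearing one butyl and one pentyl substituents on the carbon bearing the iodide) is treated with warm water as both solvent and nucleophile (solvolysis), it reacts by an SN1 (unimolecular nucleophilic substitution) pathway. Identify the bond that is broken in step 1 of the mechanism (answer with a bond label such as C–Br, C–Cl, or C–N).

C–I

Step 1: Unassisted departure of I⁻ (taking the C–I bonding pair) generates a secondary carbocation.
The bond broken in this step is the C–I bond.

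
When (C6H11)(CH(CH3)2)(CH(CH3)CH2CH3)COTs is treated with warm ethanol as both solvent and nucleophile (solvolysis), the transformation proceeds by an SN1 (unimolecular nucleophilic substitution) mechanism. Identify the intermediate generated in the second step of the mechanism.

Step 1: Rate-determining heterolysis of the C–O bond gives TsO⁻ and a tertiary carbocation.
Step 2: CH3CH2OH donates an oxygen lone pair into the empty p orbital of the cation, giving a protonated ether (an oxonium ion).
After step 2 the species present is an oxonium ion.

oxonium ion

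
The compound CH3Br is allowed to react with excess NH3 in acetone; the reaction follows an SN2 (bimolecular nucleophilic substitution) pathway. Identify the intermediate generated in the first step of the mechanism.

ammonium ion

Step 1: A lone pair on the N of NH3 attacks the α-carbon from the back side while the C–Br bond breaks; both bonding electrons leave with Br⁻. The product of this concerted step is an alkylammonium ion.
After step 1 the species present is an ammonium ion.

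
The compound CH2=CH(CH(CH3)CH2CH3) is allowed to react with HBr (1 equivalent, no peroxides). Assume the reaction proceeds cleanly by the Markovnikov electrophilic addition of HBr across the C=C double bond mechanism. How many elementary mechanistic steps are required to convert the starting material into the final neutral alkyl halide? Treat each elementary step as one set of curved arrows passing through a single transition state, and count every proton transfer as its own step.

3

Step 1: Electrophilic addition begins with the π(C=C) electrons forming a bond to the proton of HBr. Following Markovnikov's rule, the resulting cation is secondary. The H–Br bond breaks heterolytically, releasing Br⁻.
Step 2: A 1,2-hydride shift from the adjacent sec-butyl carbon moves the positive charge from the secondary centre to an adjacent carbon, generating a more stable tertiary carbocation.
Step 3: Nucleophilic attack by Br⁻ on the carbocation completes the addition, giving R–Br.
Total: 3 elementary steps.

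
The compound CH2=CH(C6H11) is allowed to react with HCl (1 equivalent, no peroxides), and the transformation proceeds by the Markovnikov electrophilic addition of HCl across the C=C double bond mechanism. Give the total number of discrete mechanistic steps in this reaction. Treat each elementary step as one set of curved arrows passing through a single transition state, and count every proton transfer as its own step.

3

Step 1: The π electrons of the C=C bond attack a proton of HCl; Markovnikov addition places the new C–H on the less-substituted alkene carbon, so the positive charge ends up on the more-substituted carbon — a secondary carbocation. The H–Cl bond breaks heterolytically, releasing Cl⁻.
Step 2: Carbocation rearrangement: a 1,2-hydride shift from the adjacent cyclohexyl carbon converts the initially-formed secondary cation into the more stable tertiary cation.
Step 3: Nucleophilic attack by Cl⁻ on the carbocation completes the addition, giving R–Cl.
Total: 3 elementary steps.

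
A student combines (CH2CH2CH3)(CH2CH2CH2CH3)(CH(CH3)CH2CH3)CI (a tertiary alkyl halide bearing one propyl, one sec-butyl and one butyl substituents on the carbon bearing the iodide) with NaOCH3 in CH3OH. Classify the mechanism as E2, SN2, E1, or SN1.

E2

Conditions: a strong base with a tertiary substrate bearing a β-hydrogen.
These conditions are the textbook signature of the E2 pathway.
A strong (often hindered) base removes a β-H in concert with loss of the leaving group — bimolecular elimination.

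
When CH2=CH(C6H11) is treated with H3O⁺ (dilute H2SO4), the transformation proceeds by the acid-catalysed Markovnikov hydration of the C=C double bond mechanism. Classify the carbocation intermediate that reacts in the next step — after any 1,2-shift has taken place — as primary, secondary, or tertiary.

tertiary

Step 1: Protonation of the alkene by H3O⁺: the π bond acts as the nucleophile and picks up H⁺, giving the more stable (Markovnikov) secondary carbocation. H2O is released.
Step 2: A 1,2-hydride shift from the adjacent cyclohexyl carbon moves the positive charge from the secondary centre to an adjacent carbon, generating a more stable tertiary carbocation.
The cation rearranges from secondary to tertiary via a 1,2-hydride shift from the adjacent cyclohexyl carbon; the tertiary cation is what reacts next.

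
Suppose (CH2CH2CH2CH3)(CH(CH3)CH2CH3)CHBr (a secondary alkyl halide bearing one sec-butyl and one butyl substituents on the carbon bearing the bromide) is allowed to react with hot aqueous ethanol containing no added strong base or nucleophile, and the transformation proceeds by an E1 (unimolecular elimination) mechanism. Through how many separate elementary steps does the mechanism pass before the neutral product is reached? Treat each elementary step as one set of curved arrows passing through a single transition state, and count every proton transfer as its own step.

3

Step 1: Ionisation: the C–Br σ-bond cleaves heterolytically; both bonding electrons depart with Br⁻, leaving a secondary carbocation at the α-carbon.
Step 2: A 1,2-hydride shift from the adjacent sec-butyl carbon moves the positive charge from the secondary centre to an adjacent carbon, generating a more stable tertiary carbocation.
Step 3: A weak base (a water (or ethanol) molecule from the solvent) removes a proton from a carbon adjacent to the cationic centre; the electrons of that C–H bond become the new π(C=C) bond, giving the alkene.
Total: 3 elementary steps.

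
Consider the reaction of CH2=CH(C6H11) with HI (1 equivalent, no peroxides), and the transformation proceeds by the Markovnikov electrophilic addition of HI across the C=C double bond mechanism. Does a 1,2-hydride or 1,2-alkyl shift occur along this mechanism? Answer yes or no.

yes

The first-formed carbocation is secondary.
The adjacent cyclohexyl carbon already bears 2 other carbon substituents and has a hydrogen to migrate; after a 1,2-hydride shift from that carbon the positive charge sits on a tertiary centre.
Tertiary is more stable than secondary, so the shift occurs.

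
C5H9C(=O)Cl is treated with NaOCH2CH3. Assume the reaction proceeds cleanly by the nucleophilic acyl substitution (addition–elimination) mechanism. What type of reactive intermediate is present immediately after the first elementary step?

Step 1: Nucleophilic addition of CH3CH2O⁻ to the acyl carbon breaks the π(C=O) bond and yields a tetrahedral, anionic intermediate.
After step 1 the species present is a tetrahedral intermediate.

tetrahedral intermediate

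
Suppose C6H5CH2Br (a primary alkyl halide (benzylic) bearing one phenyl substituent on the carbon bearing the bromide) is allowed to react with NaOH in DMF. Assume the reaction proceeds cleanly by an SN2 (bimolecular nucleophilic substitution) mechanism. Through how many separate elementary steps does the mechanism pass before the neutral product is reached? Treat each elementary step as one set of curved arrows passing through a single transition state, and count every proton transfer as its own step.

Step 1: The hydroxide nucleophile donates a lone pair from O to the α-carbon in a backside attack; simultaneously the C–Br σ-bond breaks and both of its electrons leave with Br⁻. One concerted step with inversion of configuration.
Total: 1 elementary step.

1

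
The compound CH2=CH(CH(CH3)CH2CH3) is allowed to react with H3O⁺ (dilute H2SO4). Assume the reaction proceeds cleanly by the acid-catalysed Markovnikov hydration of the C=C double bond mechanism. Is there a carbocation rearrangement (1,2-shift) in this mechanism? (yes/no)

yes

The first-formed carbocation is secondary.
The adjacent sec-butyl carbon already bears 2 other carbon substituents and has a hydrogen to migrate; after a 1,2-hydride shift from that carbon the positive charge sits on a tertiary centre.
Tertiary is more stable than secondary, so the shift occurs.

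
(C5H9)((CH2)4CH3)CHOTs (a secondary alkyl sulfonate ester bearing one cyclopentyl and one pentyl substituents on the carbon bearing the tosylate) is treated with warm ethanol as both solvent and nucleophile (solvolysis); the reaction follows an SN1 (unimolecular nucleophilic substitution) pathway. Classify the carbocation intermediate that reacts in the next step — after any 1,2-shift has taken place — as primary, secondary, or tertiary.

Step 1: The C–O bond breaks with both electrons going to the tosylate; TsO⁻ leaves and a secondary carbocation remains.
Step 2: Carbocation rearrangement: a 1,2-hydride shift from the adjacent cyclopentyl carbon converts the initially-formed secondary cation into the more stable tertiary cation.
The cation rearranges from secondary to tertiary via a 1,2-hydride shift from the adjacent cyclopentyl carbon; the tertiary cation is what reacts next.

tertiary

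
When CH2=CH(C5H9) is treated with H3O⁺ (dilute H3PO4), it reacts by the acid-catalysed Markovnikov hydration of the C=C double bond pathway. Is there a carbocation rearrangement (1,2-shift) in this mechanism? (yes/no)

The first-formed carbocation is secondary.
The adjacent cyclopentyl carbon already bears 2 other carbon substituents and has a hydrogen to migrate; after a 1,2-hydride shift from that carbon the positive charge sits on a tertiary centre.
Tertiary is more stable than secondary, so the shift occurs.

yes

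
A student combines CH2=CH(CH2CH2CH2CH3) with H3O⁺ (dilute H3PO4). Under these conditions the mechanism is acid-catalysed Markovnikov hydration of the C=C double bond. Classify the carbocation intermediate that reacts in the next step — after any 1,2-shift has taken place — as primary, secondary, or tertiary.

secondary

Step 1: Electrophilic addition begins with the π(C=C) electrons forming a bond to the proton of H3O⁺. Following Markovnikov's rule, the resulting cation is secondary. H2O is released.
No single 1,2-shift to an adjacent carbon would give a more-substituted cation, so no rearrangement occurs.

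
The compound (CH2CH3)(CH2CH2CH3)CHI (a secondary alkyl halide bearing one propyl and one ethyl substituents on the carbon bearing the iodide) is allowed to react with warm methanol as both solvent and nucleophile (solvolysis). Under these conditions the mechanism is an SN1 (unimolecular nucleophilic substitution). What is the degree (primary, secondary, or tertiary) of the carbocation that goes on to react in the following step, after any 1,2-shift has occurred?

Step 1: The C–I bond breaks with both electrons going to the iodide; I⁻ leaves and a secondary carbocation remains.
No single 1,2-shift to an adjacent carbon would give a more-substituted cation, so no rearrangement occurs.

secondary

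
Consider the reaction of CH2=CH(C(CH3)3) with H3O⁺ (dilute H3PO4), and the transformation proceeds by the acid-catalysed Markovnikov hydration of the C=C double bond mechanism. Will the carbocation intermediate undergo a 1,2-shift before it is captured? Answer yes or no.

yes

The first-formed carbocation is secondary.
The adjacent tert-butyl carbon has no hydrogen but bears methyl groups; migration of one methyl with its bonding pair (a 1,2-methyl shift) places the charge on a tertiary centre.
Tertiary is more stable than secondary, so the shift occurs.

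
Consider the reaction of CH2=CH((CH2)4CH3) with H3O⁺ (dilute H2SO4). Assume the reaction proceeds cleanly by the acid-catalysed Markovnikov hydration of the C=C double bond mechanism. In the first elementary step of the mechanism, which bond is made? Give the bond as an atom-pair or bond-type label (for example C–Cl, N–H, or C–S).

C–H

Step 1: Electrophilic addition begins with the π(C=C) electrons forming a bond to the proton of H3O⁺. Following Markovnikov's rule, the resulting cation is secondary. H2O is released.
The bond formed in this step is the C–H bond.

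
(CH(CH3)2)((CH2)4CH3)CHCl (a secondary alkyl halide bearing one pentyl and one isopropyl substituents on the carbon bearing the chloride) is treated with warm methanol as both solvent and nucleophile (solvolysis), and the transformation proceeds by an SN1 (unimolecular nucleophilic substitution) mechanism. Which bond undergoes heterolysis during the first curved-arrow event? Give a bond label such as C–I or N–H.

Step 1: Rate-determining heterolysis of the C–Cl bond gives Cl⁻ and a secondary carbocation.
The bond broken in this step is the C–Cl bond.

C–Cl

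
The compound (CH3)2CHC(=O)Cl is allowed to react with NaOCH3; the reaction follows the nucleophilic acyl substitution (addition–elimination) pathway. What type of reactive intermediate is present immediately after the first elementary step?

tetrahedral intermediate

Step 1: A lone pair on the O of CH3O⁻ attacks the electrophilic acyl carbon; the π(C=O) electrons move onto oxygen, giving a tetrahedral intermediate.
After step 1 the species present is a tetrahedral intermediate.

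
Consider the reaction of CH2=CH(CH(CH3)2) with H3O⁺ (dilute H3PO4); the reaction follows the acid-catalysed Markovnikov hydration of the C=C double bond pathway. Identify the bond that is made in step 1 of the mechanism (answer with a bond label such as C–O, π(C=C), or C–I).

C–H

Step 1: Electrophilic addition begins with the π(C=C) electrons forming a bond to the proton of H3O⁺. Following Markovnikov's rule, the resulting cation is secondary. H2O is released.
The bond formed in this step is the C–H bond.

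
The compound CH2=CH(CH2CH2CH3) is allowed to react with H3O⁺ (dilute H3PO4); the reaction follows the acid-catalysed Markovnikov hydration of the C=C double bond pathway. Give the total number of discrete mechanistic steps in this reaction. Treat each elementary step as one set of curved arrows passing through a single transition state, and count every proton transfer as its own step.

Step 1: Protonation of the alkene by H3O⁺: the π bond acts as the nucleophile and picks up H⁺, giving the more stable (Markovnikov) secondary carbocation. H2O is released.
(No 1,2-shift: no single shift to an adjacent carbon would give a more stable cation.)
Step 2: Water acts as the nucleophile: an oxygen lone pair bonds to the cationic carbon, giving an oxonium-ion intermediate.
Step 3: Proton transfer from the O–H of the oxonium ion to H2O completes the catalytic cycle and yields the alcohol.
Total: 3 elementary steps.

3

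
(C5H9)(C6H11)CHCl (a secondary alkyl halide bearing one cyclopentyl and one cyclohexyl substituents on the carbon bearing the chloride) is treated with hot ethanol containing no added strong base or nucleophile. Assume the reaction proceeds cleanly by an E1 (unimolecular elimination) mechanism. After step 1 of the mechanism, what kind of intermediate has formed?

Step 1: Rate-determining heterolysis of the C–Cl bond gives Cl⁻ and a secondary carbocation.
After step 1 the species present is a secondary carbocation.

secondary carbocation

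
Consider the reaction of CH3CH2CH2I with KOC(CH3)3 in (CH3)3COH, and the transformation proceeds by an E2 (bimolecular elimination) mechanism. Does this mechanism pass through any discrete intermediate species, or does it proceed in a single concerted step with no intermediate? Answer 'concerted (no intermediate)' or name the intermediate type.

In one step, (CH3)3CO⁻ pulls off a β-proton, the C–I bond cleaves, and a C=C double bond forms between the α- and β-carbons (E2, anti elimination).
All bond changes occur in one transition state; no discrete intermediate is formed.

concerted (no intermediate)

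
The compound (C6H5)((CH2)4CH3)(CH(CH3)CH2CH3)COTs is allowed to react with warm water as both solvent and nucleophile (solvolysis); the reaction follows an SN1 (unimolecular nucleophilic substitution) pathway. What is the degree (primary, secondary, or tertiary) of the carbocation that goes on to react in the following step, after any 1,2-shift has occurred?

tertiary

Step 1: Ionisation: the C–O σ-bond cleaves heterolytically; both bonding electrons depart with TsO⁻, leaving a tertiary carbocation at the α-carbon.
No single 1,2-shift to an adjacent carbon would give a more-substituted cation, so no rearrangement occurs.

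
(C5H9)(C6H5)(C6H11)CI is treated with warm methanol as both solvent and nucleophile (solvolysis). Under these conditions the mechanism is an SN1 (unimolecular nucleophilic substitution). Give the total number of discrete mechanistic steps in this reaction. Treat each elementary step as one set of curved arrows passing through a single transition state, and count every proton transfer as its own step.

3

Step 1: Rate-determining heterolysis of the C–I bond gives I⁻ and a tertiary carbocation.
(No 1,2-shift: no single shift to an adjacent carbon would give a more stable cation.)
Step 2: A lone pair on the oxygen of CH3OH attacks the carbocation, forming a new C–O σ-bond and an oxonium ion.
Step 3: Proton transfer from the O–H of the oxonium ion to a solvent molecule delivers the neutral ether.
Total: 3 elementary steps.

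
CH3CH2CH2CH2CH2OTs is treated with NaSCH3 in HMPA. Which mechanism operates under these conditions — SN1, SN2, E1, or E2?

SN2

Conditions: a primary substrate with a strong nucleophile in the polar aprotic solvent HMPA.
These conditions are the textbook signature of the SN2 pathway.
An unhindered substrate with a strong nucleophile in a polar aprotic solvent favours one-step backside displacement.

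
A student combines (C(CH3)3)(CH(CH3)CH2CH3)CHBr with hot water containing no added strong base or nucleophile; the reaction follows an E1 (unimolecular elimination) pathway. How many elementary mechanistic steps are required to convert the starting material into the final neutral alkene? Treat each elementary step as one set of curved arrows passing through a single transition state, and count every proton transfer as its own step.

3

Step 1: Ionisation: the C–Br σ-bond cleaves heterolytically; both bonding electrons depart with Br⁻, leaving a secondary carbocation at the α-carbon.
Step 2: Carbocation rearrangement: a 1,2-hydride shift from the adjacent sec-butyl carbon converts the initially-formed secondary cation into the more stable tertiary cation.
Step 3: A water molecule (solvent) deprotonates a β-carbon; as the C–H bond breaks, those electrons form the new alkene π bond.
Total: 3 elementary steps.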